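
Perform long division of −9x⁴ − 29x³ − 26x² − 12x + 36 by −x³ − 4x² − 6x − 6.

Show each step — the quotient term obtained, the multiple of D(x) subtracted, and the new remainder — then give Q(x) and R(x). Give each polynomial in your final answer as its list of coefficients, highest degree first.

Q = [9, -7]; R = [-6]

Step 1: lead(−9x⁴ − 29x³ − 26x² − 12x + 36) ÷ lead(D) = −9x⁴ ÷ −x³ = 9x. Subtract (9x)·D = −9x⁴ − 36x³ − 54x² − 54x. Remainder: 7x³ + 28x² + 42x + 36.
Step 2: lead(7x³ + 28x² + 42x + 36) ÷ lead(D) = 7x³ ÷ −x³ = −7. Subtract (−7)·D = 7x³ + 28x² + 42x + 42. Remainder: −6.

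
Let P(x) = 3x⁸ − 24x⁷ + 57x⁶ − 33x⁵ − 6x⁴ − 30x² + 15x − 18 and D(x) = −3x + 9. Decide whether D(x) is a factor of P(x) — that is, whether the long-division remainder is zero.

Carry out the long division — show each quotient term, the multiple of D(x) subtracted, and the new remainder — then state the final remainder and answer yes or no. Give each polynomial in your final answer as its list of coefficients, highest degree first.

Step 1: lead(3x⁸ − 24x⁷ + 57x⁶ − 33x⁵ − 6x⁴ − 30x² + 15x − 18) ÷ lead(D) = 3x⁸ ÷ −3x = −x⁷. Subtract (−x⁷)·D = 3x⁸ − 9x⁷. Remainder: −15x⁷ + 57x⁶ − 33x⁵ − 6x⁴ − 30x² + 15x − 18.
Step 2: lead(−15x⁷ + 57x⁶ − 33x⁵ − 6x⁴ − 30x² + 15x − 18) ÷ lead(D) = −15x⁷ ÷ −3x = 5x⁶. Subtract (5x⁶)·D = −15x⁷ + 45x⁶. Remainder: 12x⁶ − 33x⁵ − 6x⁴ − 30x² + 15x − 18.
Step 3: lead(12x⁶ − 33x⁵ − 6x⁴ − 30x² + 15x − 18) ÷ lead(D) = 12x⁶ ÷ −3x = −4x⁵. Subtract (−4x⁵)·D = 12x⁶ − 36x⁵. Remainder: 3x⁵ − 6x⁴ − 30x² + 15x − 18.
Step 4: lead(3x⁵ − 6x⁴ − 30x² + 15x − 18) ÷ lead(D) = 3x⁵ ÷ −3x = −x⁴. Subtract (−x⁴)·D = 3x⁵ − 9x⁴. Remainder: 3x⁴ − 30x² + 15x − 18.
Step 5: lead(3x⁴ − 30x² + 15x − 18) ÷ lead(D) = 3x⁴ ÷ −3x = −x³. Subtract (−x³)·D = 3x⁴ − 9x³. Remainder: 9x³ − 30x² + 15x − 18.
Step 6: lead(9x³ − 30x² + 15x − 18) ÷ lead(D) = 9x³ ÷ −3x = −3x². Subtract (−3x²)·D = 9x³ − 27x². Remainder: −3x² + 15x − 18.
Step 7: lead(−3x² + 15x − 18) ÷ lead(D) = −3x² ÷ −3x = x. Subtract (x)·D = −3x² + 9x. Remainder: 6x − 18.
Step 8: lead(6x − 18) ÷ lead(D) = 6x ÷ −3x = −2. Subtract (−2)·D = 6x − 18. Remainder: 0.

R = [0], so D(x) is a factor of P(x). yes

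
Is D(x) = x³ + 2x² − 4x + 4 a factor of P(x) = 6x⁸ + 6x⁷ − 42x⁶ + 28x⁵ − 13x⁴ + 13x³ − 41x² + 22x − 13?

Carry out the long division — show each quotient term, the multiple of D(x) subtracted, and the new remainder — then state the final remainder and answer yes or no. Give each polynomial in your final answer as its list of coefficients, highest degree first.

Step 1: lead(6x⁸ + 6x⁷ − 42x⁶ + 28x⁵ − 13x⁴ + 13x³ − 41x² + 22x − 13) ÷ lead(D) = 6x⁸ ÷ x³ = 6x⁵. Subtract (6x⁵)·D = 6x⁸ + 12x⁷ − 24x⁶ + 24x⁵. Remainder: −6x⁷ − 18x⁶ + 4x⁵ − 13x⁴ + 13x³ − 41x² + 22x − 13.
Step 2: lead(−6x⁷ − 18x⁶ + 4x⁵ − 13x⁴ + 13x³ − 41x² + 22x − 13) ÷ lead(D) = −6x⁷ ÷ x³ = −6x⁴. Subtract (−6x⁴)·D = −6x⁷ − 12x⁶ + 24x⁵ − 24x⁴. Remainder: −6x⁶ − 20x⁵ + 11x⁴ + 13x³ − 41x² + 22x − 13.
Step 3: lead(−6x⁶ − 20x⁵ + 11x⁴ + 13x³ − 41x² + 22x − 13) ÷ lead(D) = −6x⁶ ÷ x³ = −6x³. Subtract (−6x³)·D = −6x⁶ − 12x⁵ + 24x⁴ − 24x³. Remainder: −8x⁵ − 13x⁴ + 37x³ − 41x² + 22x − 13.
Step 4: lead(−8x⁵ − 13x⁴ + 37x³ − 41x² + 22x − 13) ÷ lead(D) = −8x⁵ ÷ x³ = −8x². Subtract (−8x²)·D = −8x⁵ − 16x⁴ + 32x³ − 32x². Remainder: 3x⁴ + 5x³ − 9x² + 22x − 13.
Step 5: lead(3x⁴ + 5x³ − 9x² + 22x − 13) ÷ lead(D) = 3x⁴ ÷ x³ = 3x. Subtract (3x)·D = 3x⁴ + 6x³ − 12x² + 12x. Remainder: −x³ + 3x² + 10x − 13.
Step 6: lead(−x³ + 3x² + 10x − 13) ÷ lead(D) = −x³ ÷ x³ = −1. Subtract (−1)·D = −x³ − 2x² + 4x − 4. Remainder: 5x² + 6x − 9.

R = [5, 6, -9], so D(x) is not a factor of P(x). no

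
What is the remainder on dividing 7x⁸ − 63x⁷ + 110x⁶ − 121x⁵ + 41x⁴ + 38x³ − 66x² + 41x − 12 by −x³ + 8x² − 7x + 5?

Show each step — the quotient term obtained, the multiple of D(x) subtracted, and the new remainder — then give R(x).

R(x) = 2x − 2

Step 1: lead(7x⁸ − 63x⁷ + 110x⁶ − 121x⁵ + 41x⁴ + 38x³ − 66x² + 41x − 12) ÷ lead(D) = 7x⁸ ÷ −x³ = −7x⁵. Subtract (−7x⁵)·D = 7x⁸ − 56x⁷ + 49x⁶ − 35x⁵. Remainder: −7x⁷ + 61x⁶ − 86x⁵ + 41x⁴ + 38x³ − 66x² + 41x − 12.
Step 2: lead(−7x⁷ + 61x⁶ − 86x⁵ + 41x⁴ + 38x³ − 66x² + 41x − 12) ÷ lead(D) = −7x⁷ ÷ −x³ = 7x⁴. Subtract (7x⁴)·D = −7x⁷ + 56x⁶ − 49x⁵ + 35x⁴. Remainder: 5x⁶ − 37x⁵ + 6x⁴ + 38x³ − 66x² + 41x − 12.
Step 3: lead(5x⁶ − 37x⁵ + 6x⁴ + 38x³ − 66x² + 41x − 12) ÷ lead(D) = 5x⁶ ÷ −x³ = −5x³. Subtract (−5x³)·D = 5x⁶ − 40x⁵ + 35x⁴ − 25x³. Remainder: 3x⁵ − 29x⁴ + 63x³ − 66x² + 41x − 12.
Step 4: lead(3x⁵ − 29x⁴ + 63x³ − 66x² + 41x − 12) ÷ lead(D) = 3x⁵ ÷ −x³ = −3x². Subtract (−3x²)·D = 3x⁵ − 24x⁴ + 21x³ − 15x². Remainder: −5x⁴ + 42x³ − 51x² + 41x − 12.
Step 5: lead(−5x⁴ + 42x³ − 51x² + 41x − 12) ÷ lead(D) = −5x⁴ ÷ −x³ = 5x. Subtract (5x)·D = −5x⁴ + 40x³ − 35x² + 25x. Remainder: 2x³ − 16x² + 16x − 12.
Step 6: lead(2x³ − 16x² + 16x − 12) ÷ lead(D) = 2x³ ÷ −x³ = −2. Subtract (−2)·D = 2x³ − 16x² + 14x − 10. Remainder: 2x − 2.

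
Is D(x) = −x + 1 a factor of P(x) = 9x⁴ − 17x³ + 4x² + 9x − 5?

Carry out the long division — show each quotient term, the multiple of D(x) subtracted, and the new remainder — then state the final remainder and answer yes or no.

Step 1: lead(9x⁴ − 17x³ + 4x² + 9x − 5) ÷ lead(D) = 9x⁴ ÷ −x = −9x³. Subtract (−9x³)·D = 9x⁴ − 9x³. Remainder: −8x³ + 4x² + 9x − 5.
Step 2: lead(−8x³ + 4x² + 9x − 5) ÷ lead(D) = −8x³ ÷ −x = 8x². Subtract (8x²)·D = −8x³ + 8x². Remainder: −4x² + 9x − 5.
Step 3: lead(−4x² + 9x − 5) ÷ lead(D) = −4x² ÷ −x = 4x. Subtract (4x)·D = −4x² + 4x. Remainder: 5x − 5.
Step 4: lead(5x − 5) ÷ lead(D) = 5x ÷ −x = −5. Subtract (−5)·D = 5x − 5. Remainder: 0.

R(x) = 0, so D(x) is a factor of P(x). yes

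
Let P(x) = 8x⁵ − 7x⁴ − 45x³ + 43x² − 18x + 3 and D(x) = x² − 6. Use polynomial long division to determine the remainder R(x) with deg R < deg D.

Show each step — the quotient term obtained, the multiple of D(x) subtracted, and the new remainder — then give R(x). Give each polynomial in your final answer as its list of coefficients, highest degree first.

R = [9]

Step 1: lead(8x⁵ − 7x⁴ − 45x³ + 43x² − 18x + 3) ÷ lead(D) = 8x⁵ ÷ x² = 8x³. Subtract (8x³)·D = 8x⁵ − 48x³. Remainder: −7x⁴ + 3x³ + 43x² − 18x + 3.
Step 2: lead(−7x⁴ + 3x³ + 43x² − 18x + 3) ÷ lead(D) = −7x⁴ ÷ x² = −7x². Subtract (−7x²)·D = −7x⁴ + 42x². Remainder: 3x³ + x² − 18x + 3.
Step 3: lead(3x³ + x² − 18x + 3) ÷ lead(D) = 3x³ ÷ x² = 3x. Subtract (3x)·D = 3x³ − 18x. Remainder: x² + 3.
Step 4: lead(x² + 3) ÷ lead(D) = x² ÷ x² = 1. Subtract (1)·D = x² − 6. Remainder: 9.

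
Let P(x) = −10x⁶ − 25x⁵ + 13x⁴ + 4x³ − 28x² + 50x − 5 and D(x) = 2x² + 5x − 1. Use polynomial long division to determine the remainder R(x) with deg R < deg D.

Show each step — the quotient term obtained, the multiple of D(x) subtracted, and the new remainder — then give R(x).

Step 1: lead(−10x⁶ − 25x⁵ + 13x⁴ + 4x³ − 28x² + 50x − 5) ÷ lead(D) = −10x⁶ ÷ 2x² = −5x⁴. Subtract (−5x⁴)·D = −10x⁶ − 25x⁵ + 5x⁴. Remainder: 8x⁴ + 4x³ − 28x² + 50x − 5.
Step 2: lead(8x⁴ + 4x³ − 28x² + 50x − 5) ÷ lead(D) = 8x⁴ ÷ 2x² = 4x². Subtract (4x²)·D = 8x⁴ + 20x³ − 4x². Remainder: −16x³ − 24x² + 50x − 5.
Step 3: lead(−16x³ − 24x² + 50x − 5) ÷ lead(D) = −16x³ ÷ 2x² = −8x. Subtract (−8x)·D = −16x³ − 40x² + 8x. Remainder: 16x² + 42x − 5.
Step 4: lead(16x² + 42x − 5) ÷ lead(D) = 16x² ÷ 2x² = 8. Subtract (8)·D = 16x² + 40x − 8. Remainder: 2x + 3.

R(x) = 2x + 3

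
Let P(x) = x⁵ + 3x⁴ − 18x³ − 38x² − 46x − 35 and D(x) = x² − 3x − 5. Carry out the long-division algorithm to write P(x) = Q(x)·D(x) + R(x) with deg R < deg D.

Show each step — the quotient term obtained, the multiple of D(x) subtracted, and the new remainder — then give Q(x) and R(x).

Q(x) = x³ + 6x² + 5x + 7; R(x) = 0

Step 1: lead(x⁵ + 3x⁴ − 18x³ − 38x² − 46x − 35) ÷ lead(D) = x⁵ ÷ x² = x³. Subtract (x³)·D = x⁵ − 3x⁴ − 5x³. Remainder: 6x⁴ − 13x³ − 38x² − 46x − 35.
Step 2: lead(6x⁴ − 13x³ − 38x² − 46x − 35) ÷ lead(D) = 6x⁴ ÷ x² = 6x². Subtract (6x²)·D = 6x⁴ − 18x³ − 30x². Remainder: 5x³ − 8x² − 46x − 35.
Step 3: lead(5x³ − 8x² − 46x − 35) ÷ lead(D) = 5x³ ÷ x² = 5x. Subtract (5x)·D = 5x³ − 15x² − 25x. Remainder: 7x² − 21x − 35.
Step 4: lead(7x² − 21x − 35) ÷ lead(D) = 7x² ÷ x² = 7. Subtract (7)·D = 7x² − 21x − 35. Remainder: 0.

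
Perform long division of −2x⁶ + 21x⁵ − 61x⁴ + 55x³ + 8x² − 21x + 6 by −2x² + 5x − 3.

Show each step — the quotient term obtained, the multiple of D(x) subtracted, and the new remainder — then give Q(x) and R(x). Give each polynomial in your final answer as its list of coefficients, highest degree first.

Step 1: lead(−2x⁶ + 21x⁵ − 61x⁴ + 55x³ + 8x² − 21x + 6) ÷ lead(D) = −2x⁶ ÷ −2x² = x⁴. Subtract (x⁴)·D = −2x⁶ + 5x⁵ − 3x⁴. Remainder: 16x⁵ − 58x⁴ + 55x³ + 8x² − 21x + 6.
Step 2: lead(16x⁵ − 58x⁴ + 55x³ + 8x² − 21x + 6) ÷ lead(D) = 16x⁵ ÷ −2x² = −8x³. Subtract (−8x³)·D = 16x⁵ − 40x⁴ + 24x³. Remainder: −18x⁴ + 31x³ + 8x² − 21x + 6.
Step 3: lead(−18x⁴ + 31x³ + 8x² − 21x + 6) ÷ lead(D) = −18x⁴ ÷ −2x² = 9x². Subtract (9x²)·D = −18x⁴ + 45x³ − 27x². Remainder: −14x³ + 35x² − 21x + 6.
Step 4: lead(−14x³ + 35x² − 21x + 6) ÷ lead(D) = −14x³ ÷ −2x² = 7x. Subtract (7x)·D = −14x³ + 35x² − 21x. Remainder: 6.

Q = [1, -8, 9, 7, 0]; R = [6]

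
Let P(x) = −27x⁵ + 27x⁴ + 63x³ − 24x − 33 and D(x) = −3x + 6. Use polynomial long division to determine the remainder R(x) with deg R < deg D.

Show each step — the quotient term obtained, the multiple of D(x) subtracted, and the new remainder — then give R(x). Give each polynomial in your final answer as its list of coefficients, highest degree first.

R = [-9]

Step 1: lead(−27x⁵ + 27x⁴ + 63x³ − 24x − 33) ÷ lead(D) = −27x⁵ ÷ −3x = 9x⁴. Subtract (9x⁴)·D = −27x⁵ + 54x⁴. Remainder: −27x⁴ + 63x³ − 24x − 33.
Step 2: lead(−27x⁴ + 63x³ − 24x − 33) ÷ lead(D) = −27x⁴ ÷ −3x = 9x³. Subtract (9x³)·D = −27x⁴ + 54x³. Remainder: 9x³ − 24x − 33.
Step 3: lead(9x³ − 24x − 33) ÷ lead(D) = 9x³ ÷ −3x = −3x². Subtract (−3x²)·D = 9x³ − 18x². Remainder: 18x² − 24x − 33.
Step 4: lead(18x² − 24x − 33) ÷ lead(D) = 18x² ÷ −3x = −6x. Subtract (−6x)·D = 18x² − 36x. Remainder: 12x − 33.
Step 5: lead(12x − 33) ÷ lead(D) = 12x ÷ −3x = −4. Subtract (−4)·D = 12x − 24. Remainder: −9.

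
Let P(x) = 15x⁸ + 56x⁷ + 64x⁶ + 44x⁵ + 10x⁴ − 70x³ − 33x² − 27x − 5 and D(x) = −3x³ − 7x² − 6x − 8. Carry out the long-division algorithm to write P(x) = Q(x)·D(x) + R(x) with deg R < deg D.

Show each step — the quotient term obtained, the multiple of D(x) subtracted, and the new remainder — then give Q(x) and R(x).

Q(x) = −5x⁵ − 7x⁴ + 5x³ + x² + 3x + 1; R(x) = 3x + 3

Step 1: lead(15x⁸ + 56x⁷ + 64x⁶ + 44x⁵ + 10x⁴ − 70x³ − 33x² − 27x − 5) ÷ lead(D) = 15x⁸ ÷ −3x³ = −5x⁵. Subtract (−5x⁵)·D = 15x⁸ + 35x⁷ + 30x⁶ + 40x⁵. Remainder: 21x⁷ + 34x⁶ + 4x⁵ + 10x⁴ − 70x³ − 33x² − 27x − 5.
Step 2: lead(21x⁷ + 34x⁶ + 4x⁵ + 10x⁴ − 70x³ − 33x² − 27x − 5) ÷ lead(D) = 21x⁷ ÷ −3x³ = −7x⁴. Subtract (−7x⁴)·D = 21x⁷ + 49x⁶ + 42x⁵ + 56x⁴. Remainder: −15x⁶ − 38x⁵ − 46x⁴ − 70x³ − 33x² − 27x − 5.
Step 3: lead(−15x⁶ − 38x⁵ − 46x⁴ − 70x³ − 33x² − 27x − 5) ÷ lead(D) = −15x⁶ ÷ −3x³ = 5x³. Subtract (5x³)·D = −15x⁶ − 35x⁵ − 30x⁴ − 40x³. Remainder: −3x⁵ − 16x⁴ − 30x³ − 33x² − 27x − 5.
Step 4: lead(−3x⁵ − 16x⁴ − 30x³ − 33x² − 27x − 5) ÷ lead(D) = −3x⁵ ÷ −3x³ = x². Subtract (x²)·D = −3x⁵ − 7x⁴ − 6x³ − 8x². Remainder: −9x⁴ − 24x³ − 25x² − 27x − 5.
Step 5: lead(−9x⁴ − 24x³ − 25x² − 27x − 5) ÷ lead(D) = −9x⁴ ÷ −3x³ = 3x. Subtract (3x)·D = −9x⁴ − 21x³ − 18x² − 24x. Remainder: −3x³ − 7x² − 3x − 5.
Step 6: lead(−3x³ − 7x² − 3x − 5) ÷ lead(D) = −3x³ ÷ −3x³ = 1. Subtract (1)·D = −3x³ − 7x² − 6x − 8. Remainder: 3x + 3.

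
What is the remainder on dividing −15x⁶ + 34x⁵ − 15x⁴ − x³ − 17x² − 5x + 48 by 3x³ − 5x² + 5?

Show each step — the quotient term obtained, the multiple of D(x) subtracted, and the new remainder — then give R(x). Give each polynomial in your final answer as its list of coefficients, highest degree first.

Step 1: lead(−15x⁶ + 34x⁵ − 15x⁴ − x³ − 17x² − 5x + 48) ÷ lead(D) = −15x⁶ ÷ 3x³ = −5x³. Subtract (−5x³)·D = −15x⁶ + 25x⁵ − 25x³. Remainder: 9x⁵ − 15x⁴ + 24x³ − 17x² − 5x + 48.
Step 2: lead(9x⁵ − 15x⁴ + 24x³ − 17x² − 5x + 48) ÷ lead(D) = 9x⁵ ÷ 3x³ = 3x². Subtract (3x²)·D = 9x⁵ − 15x⁴ + 15x². Remainder: 24x³ − 32x² − 5x + 48.
Step 3: lead(24x³ − 32x² − 5x + 48) ÷ lead(D) = 24x³ ÷ 3x³ = 8. Subtract (8)·D = 24x³ − 40x² + 40. Remainder: 8x² − 5x + 8.

R = [8, -5, 8]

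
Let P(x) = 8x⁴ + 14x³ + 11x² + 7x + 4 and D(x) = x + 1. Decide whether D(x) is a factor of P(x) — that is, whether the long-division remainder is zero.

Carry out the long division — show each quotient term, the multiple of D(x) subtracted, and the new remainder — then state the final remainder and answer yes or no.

Step 1: lead(8x⁴ + 14x³ + 11x² + 7x + 4) ÷ lead(D) = 8x⁴ ÷ x = 8x³. Subtract (8x³)·D = 8x⁴ + 8x³. Remainder: 6x³ + 11x² + 7x + 4.
Step 2: lead(6x³ + 11x² + 7x + 4) ÷ lead(D) = 6x³ ÷ x = 6x². Subtract (6x²)·D = 6x³ + 6x². Remainder: 5x² + 7x + 4.
Step 3: lead(5x² + 7x + 4) ÷ lead(D) = 5x² ÷ x = 5x. Subtract (5x)·D = 5x² + 5x. Remainder: 2x + 4.
Step 4: lead(2x + 4) ÷ lead(D) = 2x ÷ x = 2. Subtract (2)·D = 2x + 2. Remainder: 2.

R(x) = 2, so D(x) is not a factor of P(x). no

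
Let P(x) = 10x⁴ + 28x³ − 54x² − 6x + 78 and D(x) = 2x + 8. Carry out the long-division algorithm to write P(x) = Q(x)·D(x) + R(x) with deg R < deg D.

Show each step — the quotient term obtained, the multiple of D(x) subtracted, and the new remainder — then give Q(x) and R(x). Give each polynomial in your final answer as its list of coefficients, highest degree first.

Q = [5, -6, -3, 9]; R = [6]

Step 1: lead(10x⁴ + 28x³ − 54x² − 6x + 78) ÷ lead(D) = 10x⁴ ÷ 2x = 5x³. Subtract (5x³)·D = 10x⁴ + 40x³. Remainder: −12x³ − 54x² − 6x + 78.
Step 2: lead(−12x³ − 54x² − 6x + 78) ÷ lead(D) = −12x³ ÷ 2x = −6x². Subtract (−6x²)·D = −12x³ − 48x². Remainder: −6x² − 6x + 78.
Step 3: lead(−6x² − 6x + 78) ÷ lead(D) = −6x² ÷ 2x = −3x. Subtract (−3x)·D = −6x² − 24x. Remainder: 18x + 78.
Step 4: lead(18x + 78) ÷ lead(D) = 18x ÷ 2x = 9. Subtract (9)·D = 18x + 72. Remainder: 6.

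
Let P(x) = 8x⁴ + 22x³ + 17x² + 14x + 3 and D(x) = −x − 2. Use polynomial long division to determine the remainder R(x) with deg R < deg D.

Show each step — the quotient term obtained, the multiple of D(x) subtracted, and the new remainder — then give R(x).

Step 1: lead(8x⁴ + 22x³ + 17x² + 14x + 3) ÷ lead(D) = 8x⁴ ÷ −x = −8x³. Subtract (−8x³)·D = 8x⁴ + 16x³. Remainder: 6x³ + 17x² + 14x + 3.
Step 2: lead(6x³ + 17x² + 14x + 3) ÷ lead(D) = 6x³ ÷ −x = −6x². Subtract (−6x²)·D = 6x³ + 12x². Remainder: 5x² + 14x + 3.
Step 3: lead(5x² + 14x + 3) ÷ lead(D) = 5x² ÷ −x = −5x. Subtract (−5x)·D = 5x² + 10x. Remainder: 4x + 3.
Step 4: lead(4x + 3) ÷ lead(D) = 4x ÷ −x = −4. Subtract (−4)·D = 4x + 8. Remainder: −5.

R(x) = −5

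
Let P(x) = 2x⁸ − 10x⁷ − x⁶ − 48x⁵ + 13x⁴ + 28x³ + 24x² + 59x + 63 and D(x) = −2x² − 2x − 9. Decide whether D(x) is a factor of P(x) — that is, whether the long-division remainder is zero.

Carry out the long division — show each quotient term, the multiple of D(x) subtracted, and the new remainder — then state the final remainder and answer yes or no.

Step 1: lead(2x⁸ − 10x⁷ − x⁶ − 48x⁵ + 13x⁴ + 28x³ + 24x² + 59x + 63) ÷ lead(D) = 2x⁸ ÷ −2x² = −x⁶. Subtract (−x⁶)·D = 2x⁸ + 2x⁷ + 9x⁶. Remainder: −12x⁷ − 10x⁶ − 48x⁵ + 13x⁴ + 28x³ + 24x² + 59x + 63.
Step 2: lead(−12x⁷ − 10x⁶ − 48x⁵ + 13x⁴ + 28x³ + 24x² + 59x + 63) ÷ lead(D) = −12x⁷ ÷ −2x² = 6x⁵. Subtract (6x⁵)·D = −12x⁷ − 12x⁶ − 54x⁵. Remainder: 2x⁶ + 6x⁵ + 13x⁴ + 28x³ + 24x² + 59x + 63.
Step 3: lead(2x⁶ + 6x⁵ + 13x⁴ + 28x³ + 24x² + 59x + 63) ÷ lead(D) = 2x⁶ ÷ −2x² = −x⁴. Subtract (−x⁴)·D = 2x⁶ + 2x⁵ + 9x⁴. Remainder: 4x⁵ + 4x⁴ + 28x³ + 24x² + 59x + 63.
Step 4: lead(4x⁵ + 4x⁴ + 28x³ + 24x² + 59x + 63) ÷ lead(D) = 4x⁵ ÷ −2x² = −2x³. Subtract (−2x³)·D = 4x⁵ + 4x⁴ + 18x³. Remainder: 10x³ + 24x² + 59x + 63.
Step 5: lead(10x³ + 24x² + 59x + 63) ÷ lead(D) = 10x³ ÷ −2x² = −5x. Subtract (−5x)·D = 10x³ + 10x² + 45x. Remainder: 14x² + 14x + 63.
Step 6: lead(14x² + 14x + 63) ÷ lead(D) = 14x² ÷ −2x² = −7. Subtract (−7)·D = 14x² + 14x + 63. Remainder: 0.

R(x) = 0, so D(x) is a factor of P(x). yes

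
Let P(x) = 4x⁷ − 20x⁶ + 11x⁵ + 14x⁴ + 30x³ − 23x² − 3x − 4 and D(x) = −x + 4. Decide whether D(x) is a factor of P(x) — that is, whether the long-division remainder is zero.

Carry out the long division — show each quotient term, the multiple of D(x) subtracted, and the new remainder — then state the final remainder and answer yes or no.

R(x) = 0, so D(x) is a factor of P(x). yes

Step 1: lead(4x⁷ − 20x⁶ + 11x⁵ + 14x⁴ + 30x³ − 23x² − 3x − 4) ÷ lead(D) = 4x⁷ ÷ −x = −4x⁶. Subtract (−4x⁶)·D = 4x⁷ − 16x⁶. Remainder: −4x⁶ + 11x⁵ + 14x⁴ + 30x³ − 23x² − 3x − 4.
Step 2: lead(−4x⁶ + 11x⁵ + 14x⁴ + 30x³ − 23x² − 3x − 4) ÷ lead(D) = −4x⁶ ÷ −x = 4x⁵. Subtract (4x⁵)·D = −4x⁶ + 16x⁵. Remainder: −5x⁵ + 14x⁴ + 30x³ − 23x² − 3x − 4.
Step 3: lead(−5x⁵ + 14x⁴ + 30x³ − 23x² − 3x − 4) ÷ lead(D) = −5x⁵ ÷ −x = 5x⁴. Subtract (5x⁴)·D = −5x⁵ + 20x⁴. Remainder: −6x⁴ + 30x³ − 23x² − 3x − 4.
Step 4: lead(−6x⁴ + 30x³ − 23x² − 3x − 4) ÷ lead(D) = −6x⁴ ÷ −x = 6x³. Subtract (6x³)·D = −6x⁴ + 24x³. Remainder: 6x³ − 23x² − 3x − 4.
Step 5: lead(6x³ − 23x² − 3x − 4) ÷ lead(D) = 6x³ ÷ −x = −6x². Subtract (−6x²)·D = 6x³ − 24x². Remainder: x² − 3x − 4.
Step 6: lead(x² − 3x − 4) ÷ lead(D) = x² ÷ −x = −x. Subtract (−x)·D = x² − 4x. Remainder: x − 4.
Step 7: lead(x − 4) ÷ lead(D) = x ÷ −x = −1. Subtract (−1)·D = x − 4. Remainder: 0.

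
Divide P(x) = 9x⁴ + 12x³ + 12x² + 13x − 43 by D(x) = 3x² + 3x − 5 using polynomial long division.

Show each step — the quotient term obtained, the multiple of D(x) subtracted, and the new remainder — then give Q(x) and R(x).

Q(x) = 3x² + x + 8; R(x) = −6x − 3

Step 1: lead(9x⁴ + 12x³ + 12x² + 13x − 43) ÷ lead(D) = 9x⁴ ÷ 3x² = 3x². Subtract (3x²)·D = 9x⁴ + 9x³ − 15x². Remainder: 3x³ + 27x² + 13x − 43.
Step 2: lead(3x³ + 27x² + 13x − 43) ÷ lead(D) = 3x³ ÷ 3x² = x. Subtract (x)·D = 3x³ + 3x² − 5x. Remainder: 24x² + 18x − 43.
Step 3: lead(24x² + 18x − 43) ÷ lead(D) = 24x² ÷ 3x² = 8. Subtract (8)·D = 24x² + 24x − 40. Remainder: −6x − 3.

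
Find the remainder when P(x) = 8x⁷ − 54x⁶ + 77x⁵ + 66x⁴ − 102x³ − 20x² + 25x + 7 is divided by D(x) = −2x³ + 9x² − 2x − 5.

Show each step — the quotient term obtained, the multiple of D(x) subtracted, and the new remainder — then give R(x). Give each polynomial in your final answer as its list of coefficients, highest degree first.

Step 1: lead(8x⁷ − 54x⁶ + 77x⁵ + 66x⁴ − 102x³ − 20x² + 25x + 7) ÷ lead(D) = 8x⁷ ÷ −2x³ = −4x⁴. Subtract (−4x⁴)·D = 8x⁷ − 36x⁶ + 8x⁵ + 20x⁴. Remainder: −18x⁶ + 69x⁵ + 46x⁴ − 102x³ − 20x² + 25x + 7.
Step 2: lead(−18x⁶ + 69x⁵ + 46x⁴ − 102x³ − 20x² + 25x + 7) ÷ lead(D) = −18x⁶ ÷ −2x³ = 9x³. Subtract (9x³)·D = −18x⁶ + 81x⁵ − 18x⁴ − 45x³. Remainder: −12x⁵ + 64x⁴ − 57x³ − 20x² + 25x + 7.
Step 3: lead(−12x⁵ + 64x⁴ − 57x³ − 20x² + 25x + 7) ÷ lead(D) = −12x⁵ ÷ −2x³ = 6x². Subtract (6x²)·D = −12x⁵ + 54x⁴ − 12x³ − 30x². Remainder: 10x⁴ − 45x³ + 10x² + 25x + 7.
Step 4: lead(10x⁴ − 45x³ + 10x² + 25x + 7) ÷ lead(D) = 10x⁴ ÷ −2x³ = −5x. Subtract (−5x)·D = 10x⁴ − 45x³ + 10x² + 25x. Remainder: 7.

R = [7]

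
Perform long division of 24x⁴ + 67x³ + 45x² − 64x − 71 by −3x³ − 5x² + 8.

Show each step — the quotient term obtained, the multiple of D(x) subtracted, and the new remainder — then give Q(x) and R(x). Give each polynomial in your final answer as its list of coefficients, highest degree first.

Step 1: lead(24x⁴ + 67x³ + 45x² − 64x − 71) ÷ lead(D) = 24x⁴ ÷ −3x³ = −8x. Subtract (−8x)·D = 24x⁴ + 40x³ − 64x. Remainder: 27x³ + 45x² − 71.
Step 2: lead(27x³ + 45x² − 71) ÷ lead(D) = 27x³ ÷ −3x³ = −9. Subtract (−9)·D = 27x³ + 45x² − 72. Remainder: 1.

Q = [-8, -9]; R = [1]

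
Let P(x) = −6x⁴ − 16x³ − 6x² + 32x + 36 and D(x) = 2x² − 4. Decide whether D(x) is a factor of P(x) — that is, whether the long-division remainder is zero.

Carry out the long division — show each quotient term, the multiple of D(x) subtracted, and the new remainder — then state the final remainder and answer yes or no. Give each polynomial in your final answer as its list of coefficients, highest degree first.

Step 1: lead(−6x⁴ − 16x³ − 6x² + 32x + 36) ÷ lead(D) = −6x⁴ ÷ 2x² = −3x². Subtract (−3x²)·D = −6x⁴ + 12x². Remainder: −16x³ − 18x² + 32x + 36.
Step 2: lead(−16x³ − 18x² + 32x + 36) ÷ lead(D) = −16x³ ÷ 2x² = −8x. Subtract (−8x)·D = −16x³ + 32x. Remainder: −18x² + 36.
Step 3: lead(−18x² + 36) ÷ lead(D) = −18x² ÷ 2x² = −9. Subtract (−9)·D = −18x² + 36. Remainder: 0.

R = [0], so D(x) is a factor of P(x). yes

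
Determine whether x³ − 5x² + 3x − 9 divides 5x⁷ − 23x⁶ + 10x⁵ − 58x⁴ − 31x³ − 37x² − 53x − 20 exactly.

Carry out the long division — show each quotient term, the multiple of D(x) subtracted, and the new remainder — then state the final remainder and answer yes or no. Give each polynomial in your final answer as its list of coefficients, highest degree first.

R = [-5, -2], so D(x) is not a factor of P(x). no

Step 1: lead(5x⁷ − 23x⁶ + 10x⁵ − 58x⁴ − 31x³ − 37x² − 53x − 20) ÷ lead(D) = 5x⁷ ÷ x³ = 5x⁴. Subtract (5x⁴)·D = 5x⁷ − 25x⁶ + 15x⁵ − 45x⁴. Remainder: 2x⁶ − 5x⁵ − 13x⁴ − 31x³ − 37x² − 53x − 20.
Step 2: lead(2x⁶ − 5x⁵ − 13x⁴ − 31x³ − 37x² − 53x − 20) ÷ lead(D) = 2x⁶ ÷ x³ = 2x³. Subtract (2x³)·D = 2x⁶ − 10x⁵ + 6x⁴ − 18x³. Remainder: 5x⁵ − 19x⁴ − 13x³ − 37x² − 53x − 20.
Step 3: lead(5x⁵ − 19x⁴ − 13x³ − 37x² − 53x − 20) ÷ lead(D) = 5x⁵ ÷ x³ = 5x². Subtract (5x²)·D = 5x⁵ − 25x⁴ + 15x³ − 45x². Remainder: 6x⁴ − 28x³ + 8x² − 53x − 20.
Step 4: lead(6x⁴ − 28x³ + 8x² − 53x − 20) ÷ lead(D) = 6x⁴ ÷ x³ = 6x. Subtract (6x)·D = 6x⁴ − 30x³ + 18x² − 54x. Remainder: 2x³ − 10x² + x − 20.
Step 5: lead(2x³ − 10x² + x − 20) ÷ lead(D) = 2x³ ÷ x³ = 2. Subtract (2)·D = 2x³ − 10x² + 6x − 18. Remainder: −5x − 2.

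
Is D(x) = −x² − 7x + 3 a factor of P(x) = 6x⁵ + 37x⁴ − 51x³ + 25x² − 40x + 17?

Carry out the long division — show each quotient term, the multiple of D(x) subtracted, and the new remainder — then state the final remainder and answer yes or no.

Step 1: lead(6x⁵ + 37x⁴ − 51x³ + 25x² − 40x + 17) ÷ lead(D) = 6x⁵ ÷ −x² = −6x³. Subtract (−6x³)·D = 6x⁵ + 42x⁴ − 18x³. Remainder: −5x⁴ − 33x³ + 25x² − 40x + 17.
Step 2: lead(−5x⁴ − 33x³ + 25x² − 40x + 17) ÷ lead(D) = −5x⁴ ÷ −x² = 5x². Subtract (5x²)·D = −5x⁴ − 35x³ + 15x². Remainder: 2x³ + 10x² − 40x + 17.
Step 3: lead(2x³ + 10x² − 40x + 17) ÷ lead(D) = 2x³ ÷ −x² = −2x. Subtract (−2x)·D = 2x³ + 14x² − 6x. Remainder: −4x² − 34x + 17.
Step 4: lead(−4x² − 34x + 17) ÷ lead(D) = −4x² ÷ −x² = 4. Subtract (4)·D = −4x² − 28x + 12. Remainder: −6x + 5.

R(x) = −6x + 5, so D(x) is not a factor of P(x). no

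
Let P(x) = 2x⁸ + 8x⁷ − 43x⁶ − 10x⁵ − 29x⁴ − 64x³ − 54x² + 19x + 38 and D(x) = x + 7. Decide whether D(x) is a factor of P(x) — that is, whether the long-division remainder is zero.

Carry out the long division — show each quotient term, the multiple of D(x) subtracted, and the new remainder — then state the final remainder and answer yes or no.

R(x) = 3, so D(x) is not a factor of P(x). no

Step 1: lead(2x⁸ + 8x⁷ − 43x⁶ − 10x⁵ − 29x⁴ − 64x³ − 54x² + 19x + 38) ÷ lead(D) = 2x⁸ ÷ x = 2x⁷. Subtract (2x⁷)·D = 2x⁸ + 14x⁷. Remainder: −6x⁷ − 43x⁶ − 10x⁵ − 29x⁴ − 64x³ − 54x² + 19x + 38.
Step 2: lead(−6x⁷ − 43x⁶ − 10x⁵ − 29x⁴ − 64x³ − 54x² + 19x + 38) ÷ lead(D) = −6x⁷ ÷ x = −6x⁶. Subtract (−6x⁶)·D = −6x⁷ − 42x⁶. Remainder: −x⁶ − 10x⁵ − 29x⁴ − 64x³ − 54x² + 19x + 38.
Step 3: lead(−x⁶ − 10x⁵ − 29x⁴ − 64x³ − 54x² + 19x + 38) ÷ lead(D) = −x⁶ ÷ x = −x⁵. Subtract (−x⁵)·D = −x⁶ − 7x⁵. Remainder: −3x⁵ − 29x⁴ − 64x³ − 54x² + 19x + 38.
Step 4: lead(−3x⁵ − 29x⁴ − 64x³ − 54x² + 19x + 38) ÷ lead(D) = −3x⁵ ÷ x = −3x⁴. Subtract (−3x⁴)·D = −3x⁵ − 21x⁴. Remainder: −8x⁴ − 64x³ − 54x² + 19x + 38.
Step 5: lead(−8x⁴ − 64x³ − 54x² + 19x + 38) ÷ lead(D) = −8x⁴ ÷ x = −8x³. Subtract (−8x³)·D = −8x⁴ − 56x³. Remainder: −8x³ − 54x² + 19x + 38.
Step 6: lead(−8x³ − 54x² + 19x + 38) ÷ lead(D) = −8x³ ÷ x = −8x². Subtract (−8x²)·D = −8x³ − 56x². Remainder: 2x² + 19x + 38.
Step 7: lead(2x² + 19x + 38) ÷ lead(D) = 2x² ÷ x = 2x. Subtract (2x)·D = 2x² + 14x. Remainder: 5x + 38.
Step 8: lead(5x + 38) ÷ lead(D) = 5x ÷ x = 5. Subtract (5)·D = 5x + 35. Remainder: 3.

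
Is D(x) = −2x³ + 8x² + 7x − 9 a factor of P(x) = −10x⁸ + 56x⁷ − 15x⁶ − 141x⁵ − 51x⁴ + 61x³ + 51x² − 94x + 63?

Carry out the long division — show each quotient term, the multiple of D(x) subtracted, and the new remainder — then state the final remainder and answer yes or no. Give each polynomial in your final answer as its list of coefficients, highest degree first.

R = [0], so D(x) is a factor of P(x). yes

Step 1: lead(−10x⁸ + 56x⁷ − 15x⁶ − 141x⁵ − 51x⁴ + 61x³ + 51x² − 94x + 63) ÷ lead(D) = −10x⁸ ÷ −2x³ = 5x⁵. Subtract (5x⁵)·D = −10x⁸ + 40x⁷ + 35x⁶ − 45x⁵. Remainder: 16x⁷ − 50x⁶ − 96x⁵ − 51x⁴ + 61x³ + 51x² − 94x + 63.
Step 2: lead(16x⁷ − 50x⁶ − 96x⁵ − 51x⁴ + 61x³ + 51x² − 94x + 63) ÷ lead(D) = 16x⁷ ÷ −2x³ = −8x⁴. Subtract (−8x⁴)·D = 16x⁷ − 64x⁶ − 56x⁵ + 72x⁴. Remainder: 14x⁶ − 40x⁵ − 123x⁴ + 61x³ + 51x² − 94x + 63.
Step 3: lead(14x⁶ − 40x⁵ − 123x⁴ + 61x³ + 51x² − 94x + 63) ÷ lead(D) = 14x⁶ ÷ −2x³ = −7x³. Subtract (−7x³)·D = 14x⁶ − 56x⁵ − 49x⁴ + 63x³. Remainder: 16x⁵ − 74x⁴ − 2x³ + 51x² − 94x + 63.
Step 4: lead(16x⁵ − 74x⁴ − 2x³ + 51x² − 94x + 63) ÷ lead(D) = 16x⁵ ÷ −2x³ = −8x². Subtract (−8x²)·D = 16x⁵ − 64x⁴ − 56x³ + 72x². Remainder: −10x⁴ + 54x³ − 21x² − 94x + 63.
Step 5: lead(−10x⁴ + 54x³ − 21x² − 94x + 63) ÷ lead(D) = −10x⁴ ÷ −2x³ = 5x. Subtract (5x)·D = −10x⁴ + 40x³ + 35x² − 45x. Remainder: 14x³ − 56x² − 49x + 63.
Step 6: lead(14x³ − 56x² − 49x + 63) ÷ lead(D) = 14x³ ÷ −2x³ = −7. Subtract (−7)·D = 14x³ − 56x² − 49x + 63. Remainder: 0.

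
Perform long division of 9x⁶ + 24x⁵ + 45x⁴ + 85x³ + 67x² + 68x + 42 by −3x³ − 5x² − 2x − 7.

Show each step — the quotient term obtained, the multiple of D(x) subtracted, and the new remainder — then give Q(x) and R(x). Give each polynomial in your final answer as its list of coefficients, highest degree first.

Step 1: lead(9x⁶ + 24x⁵ + 45x⁴ + 85x³ + 67x² + 68x + 42) ÷ lead(D) = 9x⁶ ÷ −3x³ = −3x³. Subtract (−3x³)·D = 9x⁶ + 15x⁵ + 6x⁴ + 21x³. Remainder: 9x⁵ + 39x⁴ + 64x³ + 67x² + 68x + 42.
Step 2: lead(9x⁵ + 39x⁴ + 64x³ + 67x² + 68x + 42) ÷ lead(D) = 9x⁵ ÷ −3x³ = −3x². Subtract (−3x²)·D = 9x⁵ + 15x⁴ + 6x³ + 21x². Remainder: 24x⁴ + 58x³ + 46x² + 68x + 42.
Step 3: lead(24x⁴ + 58x³ + 46x² + 68x + 42) ÷ lead(D) = 24x⁴ ÷ −3x³ = −8x. Subtract (−8x)·D = 24x⁴ + 40x³ + 16x² + 56x. Remainder: 18x³ + 30x² + 12x + 42.
Step 4: lead(18x³ + 30x² + 12x + 42) ÷ lead(D) = 18x³ ÷ −3x³ = −6. Subtract (−6)·D = 18x³ + 30x² + 12x + 42. Remainder: 0.

Q = [-3, -3, -8, -6]; R = [0]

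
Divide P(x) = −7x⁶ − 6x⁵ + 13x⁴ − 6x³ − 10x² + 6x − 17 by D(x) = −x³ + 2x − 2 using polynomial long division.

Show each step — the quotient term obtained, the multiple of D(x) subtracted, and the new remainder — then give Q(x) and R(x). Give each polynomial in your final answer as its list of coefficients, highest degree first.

Q = [7, 6, 1, 4]; R = [-9]

Step 1: lead(−7x⁶ − 6x⁵ + 13x⁴ − 6x³ − 10x² + 6x − 17) ÷ lead(D) = −7x⁶ ÷ −x³ = 7x³. Subtract (7x³)·D = −7x⁶ + 14x⁴ − 14x³. Remainder: −6x⁵ − x⁴ + 8x³ − 10x² + 6x − 17.
Step 2: lead(−6x⁵ − x⁴ + 8x³ − 10x² + 6x − 17) ÷ lead(D) = −6x⁵ ÷ −x³ = 6x². Subtract (6x²)·D = −6x⁵ + 12x³ − 12x². Remainder: −x⁴ − 4x³ + 2x² + 6x − 17.
Step 3: lead(−x⁴ − 4x³ + 2x² + 6x − 17) ÷ lead(D) = −x⁴ ÷ −x³ = x. Subtract (x)·D = −x⁴ + 2x² − 2x. Remainder: −4x³ + 8x − 17.
Step 4: lead(−4x³ + 8x − 17) ÷ lead(D) = −4x³ ÷ −x³ = 4. Subtract (4)·D = −4x³ + 8x − 8. Remainder: −9.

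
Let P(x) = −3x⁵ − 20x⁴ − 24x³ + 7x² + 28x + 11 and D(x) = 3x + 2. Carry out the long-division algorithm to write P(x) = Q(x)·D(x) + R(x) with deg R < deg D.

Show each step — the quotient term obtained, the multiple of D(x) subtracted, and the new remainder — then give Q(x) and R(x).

Step 1: lead(−3x⁵ − 20x⁴ − 24x³ + 7x² + 28x + 11) ÷ lead(D) = −3x⁵ ÷ 3x = −x⁴. Subtract (−x⁴)·D = −3x⁵ − 2x⁴. Remainder: −18x⁴ − 24x³ + 7x² + 28x + 11.
Step 2: lead(−18x⁴ − 24x³ + 7x² + 28x + 11) ÷ lead(D) = −18x⁴ ÷ 3x = −6x³. Subtract (−6x³)·D = −18x⁴ − 12x³. Remainder: −12x³ + 7x² + 28x + 11.
Step 3: lead(−12x³ + 7x² + 28x + 11) ÷ lead(D) = −12x³ ÷ 3x = −4x². Subtract (−4x²)·D = −12x³ − 8x². Remainder: 15x² + 28x + 11.
Step 4: lead(15x² + 28x + 11) ÷ lead(D) = 15x² ÷ 3x = 5x. Subtract (5x)·D = 15x² + 10x. Remainder: 18x + 11.
Step 5: lead(18x + 11) ÷ lead(D) = 18x ÷ 3x = 6. Subtract (6)·D = 18x + 12. Remainder: −1.

Q(x) = −x⁴ − 6x³ − 4x² + 5x + 6; R(x) = −1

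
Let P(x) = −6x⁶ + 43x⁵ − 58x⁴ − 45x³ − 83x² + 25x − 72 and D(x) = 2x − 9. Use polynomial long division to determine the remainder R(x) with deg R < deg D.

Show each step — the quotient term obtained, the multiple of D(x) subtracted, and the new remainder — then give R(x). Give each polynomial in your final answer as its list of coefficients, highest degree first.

Step 1: lead(−6x⁶ + 43x⁵ − 58x⁴ − 45x³ − 83x² + 25x − 72) ÷ lead(D) = −6x⁶ ÷ 2x = −3x⁵. Subtract (−3x⁵)·D = −6x⁶ + 27x⁵. Remainder: 16x⁵ − 58x⁴ − 45x³ − 83x² + 25x − 72.
Step 2: lead(16x⁵ − 58x⁴ − 45x³ − 83x² + 25x − 72) ÷ lead(D) = 16x⁵ ÷ 2x = 8x⁴. Subtract (8x⁴)·D = 16x⁵ − 72x⁴. Remainder: 14x⁴ − 45x³ − 83x² + 25x − 72.
Step 3: lead(14x⁴ − 45x³ − 83x² + 25x − 72) ÷ lead(D) = 14x⁴ ÷ 2x = 7x³. Subtract (7x³)·D = 14x⁴ − 63x³. Remainder: 18x³ − 83x² + 25x − 72.
Step 4: lead(18x³ − 83x² + 25x − 72) ÷ lead(D) = 18x³ ÷ 2x = 9x². Subtract (9x²)·D = 18x³ − 81x². Remainder: −2x² + 25x − 72.
Step 5: lead(−2x² + 25x − 72) ÷ lead(D) = −2x² ÷ 2x = −x. Subtract (−x)·D = −2x² + 9x. Remainder: 16x − 72.
Step 6: lead(16x − 72) ÷ lead(D) = 16x ÷ 2x = 8. Subtract (8)·D = 16x − 72. Remainder: 0.

R = [0]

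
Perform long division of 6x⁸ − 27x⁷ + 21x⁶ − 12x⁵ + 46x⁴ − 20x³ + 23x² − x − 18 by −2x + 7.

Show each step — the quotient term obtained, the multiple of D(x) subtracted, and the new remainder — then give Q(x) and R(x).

Q(x) = −3x⁷ + 3x⁶ + 6x⁴ − 2x³ + 3x² − x − 3; R(x) = 3

Step 1: lead(6x⁸ − 27x⁷ + 21x⁶ − 12x⁵ + 46x⁴ − 20x³ + 23x² − x − 18) ÷ lead(D) = 6x⁸ ÷ −2x = −3x⁷. Subtract (−3x⁷)·D = 6x⁸ − 21x⁷. Remainder: −6x⁷ + 21x⁶ − 12x⁵ + 46x⁴ − 20x³ + 23x² − x − 18.
Step 2: lead(−6x⁷ + 21x⁶ − 12x⁵ + 46x⁴ − 20x³ + 23x² − x − 18) ÷ lead(D) = −6x⁷ ÷ −2x = 3x⁶. Subtract (3x⁶)·D = −6x⁷ + 21x⁶. Remainder: −12x⁵ + 46x⁴ − 20x³ + 23x² − x − 18.
Step 3: lead(−12x⁵ + 46x⁴ − 20x³ + 23x² − x − 18) ÷ lead(D) = −12x⁵ ÷ −2x = 6x⁴. Subtract (6x⁴)·D = −12x⁵ + 42x⁴. Remainder: 4x⁴ − 20x³ + 23x² − x − 18.
Step 4: lead(4x⁴ − 20x³ + 23x² − x − 18) ÷ lead(D) = 4x⁴ ÷ −2x = −2x³. Subtract (−2x³)·D = 4x⁴ − 14x³. Remainder: −6x³ + 23x² − x − 18.
Step 5: lead(−6x³ + 23x² − x − 18) ÷ lead(D) = −6x³ ÷ −2x = 3x². Subtract (3x²)·D = −6x³ + 21x². Remainder: 2x² − x − 18.
Step 6: lead(2x² − x − 18) ÷ lead(D) = 2x² ÷ −2x = −x. Subtract (−x)·D = 2x² − 7x. Remainder: 6x − 18.
Step 7: lead(6x − 18) ÷ lead(D) = 6x ÷ −2x = −3. Subtract (−3)·D = 6x − 21. Remainder: 3.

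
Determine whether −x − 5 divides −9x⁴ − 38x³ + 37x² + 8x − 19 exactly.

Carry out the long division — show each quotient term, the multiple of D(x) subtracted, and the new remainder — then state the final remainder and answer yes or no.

Step 1: lead(−9x⁴ − 38x³ + 37x² + 8x − 19) ÷ lead(D) = −9x⁴ ÷ −x = 9x³. Subtract (9x³)·D = −9x⁴ − 45x³. Remainder: 7x³ + 37x² + 8x − 19.
Step 2: lead(7x³ + 37x² + 8x − 19) ÷ lead(D) = 7x³ ÷ −x = −7x². Subtract (−7x²)·D = 7x³ + 35x². Remainder: 2x² + 8x − 19.
Step 3: lead(2x² + 8x − 19) ÷ lead(D) = 2x² ÷ −x = −2x. Subtract (−2x)·D = 2x² + 10x. Remainder: −2x − 19.
Step 4: lead(−2x − 19) ÷ lead(D) = −2x ÷ −x = 2. Subtract (2)·D = −2x − 10. Remainder: −9.

R(x) = −9, so D(x) is not a factor of P(x). no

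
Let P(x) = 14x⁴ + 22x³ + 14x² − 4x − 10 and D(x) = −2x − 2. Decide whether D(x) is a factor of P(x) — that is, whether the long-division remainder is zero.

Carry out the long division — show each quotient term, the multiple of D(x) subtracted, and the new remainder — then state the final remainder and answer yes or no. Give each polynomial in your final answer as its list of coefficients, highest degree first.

Step 1: lead(14x⁴ + 22x³ + 14x² − 4x − 10) ÷ lead(D) = 14x⁴ ÷ −2x = −7x³. Subtract (−7x³)·D = 14x⁴ + 14x³. Remainder: 8x³ + 14x² − 4x − 10.
Step 2: lead(8x³ + 14x² − 4x − 10) ÷ lead(D) = 8x³ ÷ −2x = −4x². Subtract (−4x²)·D = 8x³ + 8x². Remainder: 6x² − 4x − 10.
Step 3: lead(6x² − 4x − 10) ÷ lead(D) = 6x² ÷ −2x = −3x. Subtract (−3x)·D = 6x² + 6x. Remainder: −10x − 10.
Step 4: lead(−10x − 10) ÷ lead(D) = −10x ÷ −2x = 5. Subtract (5)·D = −10x − 10. Remainder: 0.

R = [0], so D(x) is a factor of P(x). yes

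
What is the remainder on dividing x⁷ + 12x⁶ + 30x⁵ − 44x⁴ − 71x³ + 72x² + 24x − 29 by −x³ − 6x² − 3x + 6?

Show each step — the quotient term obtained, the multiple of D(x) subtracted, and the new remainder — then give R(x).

Step 1: lead(x⁷ + 12x⁶ + 30x⁵ − 44x⁴ − 71x³ + 72x² + 24x − 29) ÷ lead(D) = x⁷ ÷ −x³ = −x⁴. Subtract (−x⁴)·D = x⁷ + 6x⁶ + 3x⁵ − 6x⁴. Remainder: 6x⁶ + 27x⁵ − 38x⁴ − 71x³ + 72x² + 24x − 29.
Step 2: lead(6x⁶ + 27x⁵ − 38x⁴ − 71x³ + 72x² + 24x − 29) ÷ lead(D) = 6x⁶ ÷ −x³ = −6x³. Subtract (−6x³)·D = 6x⁶ + 36x⁵ + 18x⁴ − 36x³. Remainder: −9x⁵ − 56x⁴ − 35x³ + 72x² + 24x − 29.
Step 3: lead(−9x⁵ − 56x⁴ − 35x³ + 72x² + 24x − 29) ÷ lead(D) = −9x⁵ ÷ −x³ = 9x². Subtract (9x²)·D = −9x⁵ − 54x⁴ − 27x³ + 54x². Remainder: −2x⁴ − 8x³ + 18x² + 24x − 29.
Step 4: lead(−2x⁴ − 8x³ + 18x² + 24x − 29) ÷ lead(D) = −2x⁴ ÷ −x³ = 2x. Subtract (2x)·D = −2x⁴ − 12x³ − 6x² + 12x. Remainder: 4x³ + 24x² + 12x − 29.
Step 5: lead(4x³ + 24x² + 12x − 29) ÷ lead(D) = 4x³ ÷ −x³ = −4. Subtract (−4)·D = 4x³ + 24x² + 12x − 24. Remainder: −5.

R(x) = −5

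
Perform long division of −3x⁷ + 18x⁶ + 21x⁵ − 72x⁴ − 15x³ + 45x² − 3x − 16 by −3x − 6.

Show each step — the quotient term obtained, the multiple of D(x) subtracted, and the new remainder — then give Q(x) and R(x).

Step 1: lead(−3x⁷ + 18x⁶ + 21x⁵ − 72x⁴ − 15x³ + 45x² − 3x − 16) ÷ lead(D) = −3x⁷ ÷ −3x = x⁶. Subtract (x⁶)·D = −3x⁷ − 6x⁶. Remainder: 24x⁶ + 21x⁵ − 72x⁴ − 15x³ + 45x² − 3x − 16.
Step 2: lead(24x⁶ + 21x⁵ − 72x⁴ − 15x³ + 45x² − 3x − 16) ÷ lead(D) = 24x⁶ ÷ −3x = −8x⁵. Subtract (−8x⁵)·D = 24x⁶ + 48x⁵. Remainder: −27x⁵ − 72x⁴ − 15x³ + 45x² − 3x − 16.
Step 3: lead(−27x⁵ − 72x⁴ − 15x³ + 45x² − 3x − 16) ÷ lead(D) = −27x⁵ ÷ −3x = 9x⁴. Subtract (9x⁴)·D = −27x⁵ − 54x⁴. Remainder: −18x⁴ − 15x³ + 45x² − 3x − 16.
Step 4: lead(−18x⁴ − 15x³ + 45x² − 3x − 16) ÷ lead(D) = −18x⁴ ÷ −3x = 6x³. Subtract (6x³)·D = −18x⁴ − 36x³. Remainder: 21x³ + 45x² − 3x − 16.
Step 5: lead(21x³ + 45x² − 3x − 16) ÷ lead(D) = 21x³ ÷ −3x = −7x². Subtract (−7x²)·D = 21x³ + 42x². Remainder: 3x² − 3x − 16.
Step 6: lead(3x² − 3x − 16) ÷ lead(D) = 3x² ÷ −3x = −x. Subtract (−x)·D = 3x² + 6x. Remainder: −9x − 16.
Step 7: lead(−9x − 16) ÷ lead(D) = −9x ÷ −3x = 3. Subtract (3)·D = −9x − 18. Remainder: 2.

Q(x) = x⁶ − 8x⁵ + 9x⁴ + 6x³ − 7x² − x + 3; R(x) = 2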